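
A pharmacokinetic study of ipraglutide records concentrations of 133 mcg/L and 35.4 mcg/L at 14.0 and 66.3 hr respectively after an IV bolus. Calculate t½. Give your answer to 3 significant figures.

k = ln(C₁/C₂) / (t₂ − t₁) = ln(133/35.4) / (66.3 − 14.0)
  = 1.324 / 52.30 = 0.02531 hr⁻¹
t½ = ln 2 / k = ln 2 / 0.02531 ≈ 27.4 hours

27.4 hours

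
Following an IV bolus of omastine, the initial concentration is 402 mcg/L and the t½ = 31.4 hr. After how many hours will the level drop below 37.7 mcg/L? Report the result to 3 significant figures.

k = ln 2 / 31.4 = 0.02207 hr⁻¹
C(t) = C₀ e^(−kt)  ⇒  t = ln(C₀/C) / k
t = ln(402/37.7) / 0.02207 = 2.367 / 0.02207 ≈ 107 hours

107 hours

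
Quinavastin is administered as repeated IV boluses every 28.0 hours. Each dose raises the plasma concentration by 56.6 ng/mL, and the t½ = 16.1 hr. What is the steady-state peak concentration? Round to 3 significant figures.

k = ln 2 / 16.1 = 0.04305 hr⁻¹
Fraction remaining after one interval: e^(−kτ) = e^(−0.04305 × 28.0) = 0.2996
R = 1 / (1 − 0.2996) = 1.428
Css,max = 56.6 × 1.428 ≈ 80.8 ng/mL

80.8 ng/mL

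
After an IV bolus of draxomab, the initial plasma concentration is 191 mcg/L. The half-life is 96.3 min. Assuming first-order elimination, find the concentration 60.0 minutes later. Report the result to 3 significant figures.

k = ln 2 / 96.3 = 0.007198 min⁻¹
C(t) = C₀ e^(−kt) = 191 × e^(−0.007198 × 60.0) = 191 × e^(−0.4319) = 191 × 0.6493 ≈ 124 mcg/L

124 mcg/L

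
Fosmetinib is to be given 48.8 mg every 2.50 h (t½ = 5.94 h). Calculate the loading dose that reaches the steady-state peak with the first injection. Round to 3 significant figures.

193 mg

k = ln 2 / 5.94 = 0.1167 h⁻¹
Accumulation ratio R = 1 / (1 − e^(−kτ)) = 1 / (1 − e^(−0.1167×2.50)) = 1 / (1 − 0.7470) = 3.952
Loading dose = maintenance dose × R = 48.8 × 3.952 ≈ 193 mg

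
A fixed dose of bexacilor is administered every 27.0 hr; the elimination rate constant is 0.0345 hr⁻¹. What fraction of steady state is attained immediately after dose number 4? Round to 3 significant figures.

0.976

f_n = 1 − e^(−nkτ) = 1 − e^(−4 × 0.03450 × 27.0) = 1 − e^(−3.726) = 1 − 0.02409 ≈ 0.976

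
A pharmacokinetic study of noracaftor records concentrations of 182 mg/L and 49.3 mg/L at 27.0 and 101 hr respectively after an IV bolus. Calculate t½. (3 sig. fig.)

39.3 hours

k = ln(C₁/C₂) / (t₂ − t₁) = ln(182/49.3) / (101 − 27.0)
  = 1.306 / 74.00 = 0.01765 hr⁻¹
t½ = ln 2 / k = ln 2 / 0.01765 ≈ 39.3 hours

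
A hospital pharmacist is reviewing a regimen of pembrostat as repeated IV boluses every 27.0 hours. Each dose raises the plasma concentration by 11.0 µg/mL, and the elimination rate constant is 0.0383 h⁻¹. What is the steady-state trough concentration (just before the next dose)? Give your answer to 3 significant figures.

Fraction remaining after one interval: e^(−kτ) = e^(−0.03830 × 27.0) = 0.3555
R = 1 / (1 − 0.3555) = 1.552
Css,max = 11.0 × 1.552 = 17.07 µg/mL
Css,min = Css,max × e^(−kτ) = 17.07 × 0.3555 ≈ 6.07 µg/mL

6.07 µg/mL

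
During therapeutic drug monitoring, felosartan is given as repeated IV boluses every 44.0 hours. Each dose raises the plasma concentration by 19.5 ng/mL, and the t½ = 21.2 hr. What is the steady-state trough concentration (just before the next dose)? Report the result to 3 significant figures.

k = ln 2 / 21.2 = 0.03270 hr⁻¹
Fraction remaining after one interval: e^(−kτ) = e^(−0.03270 × 44.0) = 0.2373
R = 1 / (1 − 0.2373) = 1.311
Css,max = 19.5 × 1.311 = 25.57 ng/mL
Css,min = Css,max × e^(−kτ) = 25.57 × 0.2373 ≈ 6.07 ng/mL

6.07 ng/mL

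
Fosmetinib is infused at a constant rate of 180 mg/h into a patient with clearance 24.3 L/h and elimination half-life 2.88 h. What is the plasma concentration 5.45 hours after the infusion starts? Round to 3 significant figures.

Css = rate / CL = 180 / 24.3 = 7.407 mg/L
k = ln 2 / 2.88 = 0.2407 h⁻¹
C(t) = Css (1 − e^(−kt)) = 7.407 × (1 − e^(−1.312)) = 7.407 × 0.7306 ≈ 5.41 mg/L

5.41 mg/L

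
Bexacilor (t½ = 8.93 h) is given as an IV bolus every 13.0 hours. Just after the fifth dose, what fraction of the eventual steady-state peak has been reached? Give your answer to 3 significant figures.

0.994

k = ln 2 / 8.93 = 0.07762 h⁻¹
f_n = 1 − e^(−nkτ) = 1 − e^(−5 × 0.07762 × 13.0) = 1 − e^(−5.045) = 1 − 0.006440 ≈ 0.994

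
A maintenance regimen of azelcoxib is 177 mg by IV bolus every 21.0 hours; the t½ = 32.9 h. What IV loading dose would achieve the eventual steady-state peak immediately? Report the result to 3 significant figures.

495 mg

k = ln 2 / 32.9 = 0.02107 h⁻¹
Accumulation ratio R = 1 / (1 − e^(−kτ)) = 1 / (1 − e^(−0.02107×21.0)) = 1 / (1 − 0.6425) = 2.797
Loading dose = maintenance dose × R = 177 × 2.797 ≈ 495 mg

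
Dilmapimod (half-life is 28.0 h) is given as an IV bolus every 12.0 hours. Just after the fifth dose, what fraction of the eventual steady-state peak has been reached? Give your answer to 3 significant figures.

0.774

k = ln 2 / 28.0 = 0.02476 h⁻¹
f_n = 1 − e^(−nkτ) = 1 − e^(−5 × 0.02476 × 12.0) = 1 − e^(−1.485) = 1 − 0.2264 ≈ 0.774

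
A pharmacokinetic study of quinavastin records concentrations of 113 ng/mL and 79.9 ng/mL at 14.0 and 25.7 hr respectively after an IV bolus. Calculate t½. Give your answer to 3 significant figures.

k = ln(C₁/C₂) / (t₂ − t₁) = ln(113/79.9) / (25.7 − 14.0)
  = 0.3466 / 11.70 = 0.02962 hr⁻¹
t½ = ln 2 / k = ln 2 / 0.02962 ≈ 23.4 hours

23.4 hours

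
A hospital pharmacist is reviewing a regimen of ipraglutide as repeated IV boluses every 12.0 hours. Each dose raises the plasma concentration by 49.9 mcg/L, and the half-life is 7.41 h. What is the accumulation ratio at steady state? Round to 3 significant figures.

k = ln 2 / 7.41 = 0.09354 h⁻¹
Fraction remaining after one interval: e^(−kτ) = e^(−0.09354 × 12.0) = 0.3255
R = 1 / (1 − 0.3255) = 1 / 0.6745 ≈ 1.48

1.48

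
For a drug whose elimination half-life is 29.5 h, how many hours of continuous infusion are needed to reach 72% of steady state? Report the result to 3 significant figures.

54.2 hours

k = ln 2 / 29.5 = 0.02350 h⁻¹
f = 1 − e^(−kt)  ⇒  t = −ln(1 − f) / k
t = −ln(1 − 0.72) / 0.02350 = 1.273 / 0.02350 ≈ 54.2 hours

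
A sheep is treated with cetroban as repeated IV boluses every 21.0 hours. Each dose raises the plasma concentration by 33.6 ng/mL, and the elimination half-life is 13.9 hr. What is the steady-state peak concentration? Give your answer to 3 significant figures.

51.8 ng/mL

k = ln 2 / 13.9 = 0.04987 hr⁻¹
Fraction remaining after one interval: e^(−kτ) = e^(−0.04987 × 21.0) = 0.3509
R = 1 / (1 − 0.3509) = 1.541
Css,max = 33.6 × 1.541 ≈ 51.8 ng/mL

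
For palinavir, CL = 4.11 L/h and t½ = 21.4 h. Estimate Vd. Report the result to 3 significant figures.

127 L

k = ln 2 / t½ = ln 2 / 21.4 = 0.03239 h⁻¹
V = CL / k = 4.11 / 0.03239 ≈ 127 L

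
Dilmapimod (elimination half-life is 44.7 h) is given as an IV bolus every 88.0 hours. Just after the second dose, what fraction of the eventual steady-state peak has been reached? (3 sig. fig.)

k = ln 2 / 44.7 = 0.01551 h⁻¹
f_n = 1 − e^(−nkτ) = 1 − e^(−2 × 0.01551 × 88.0) = 1 − e^(−2.729) = 1 − 0.06527 ≈ 0.935

0.935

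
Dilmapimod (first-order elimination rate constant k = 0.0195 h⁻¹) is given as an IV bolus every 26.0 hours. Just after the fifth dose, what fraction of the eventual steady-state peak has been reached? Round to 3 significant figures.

0.921

f_n = 1 − e^(−nkτ) = 1 − e^(−5 × 0.01950 × 26.0) = 1 − e^(−2.535) = 1 − 0.07926 ≈ 0.921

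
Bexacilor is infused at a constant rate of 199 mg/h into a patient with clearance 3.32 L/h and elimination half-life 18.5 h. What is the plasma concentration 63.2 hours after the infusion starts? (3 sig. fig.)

Css = rate / CL = 199 / 3.32 = 59.94 mg/L
k = ln 2 / 18.5 = 0.03747 h⁻¹
C(t) = Css (1 − e^(−kt)) = 59.94 × (1 − e^(−2.368)) = 59.94 × 0.9063 ≈ 54.3 mg/L

54.3 mg/L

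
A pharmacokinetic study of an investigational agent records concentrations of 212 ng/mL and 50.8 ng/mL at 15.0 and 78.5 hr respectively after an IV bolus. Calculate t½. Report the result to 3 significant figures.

30.8 hours

k = ln(C₁/C₂) / (t₂ − t₁) = ln(212/50.8) / (78.5 − 15.0)
  = 1.429 / 63.50 = 0.02250 hr⁻¹
t½ = ln 2 / k = ln 2 / 0.02250 ≈ 30.8 hours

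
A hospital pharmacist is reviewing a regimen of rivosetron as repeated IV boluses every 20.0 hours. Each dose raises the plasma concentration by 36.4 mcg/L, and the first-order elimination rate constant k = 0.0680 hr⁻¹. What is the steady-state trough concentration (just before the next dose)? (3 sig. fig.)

Fraction remaining after one interval: e^(−kτ) = e^(−0.06800 × 20.0) = 0.2567
R = 1 / (1 − 0.2567) = 1.345
Css,max = 36.4 × 1.345 = 48.97 mcg/L
Css,min = Css,max × e^(−kτ) = 48.97 × 0.2567 ≈ 12.6 mcg/L

12.6 mcg/L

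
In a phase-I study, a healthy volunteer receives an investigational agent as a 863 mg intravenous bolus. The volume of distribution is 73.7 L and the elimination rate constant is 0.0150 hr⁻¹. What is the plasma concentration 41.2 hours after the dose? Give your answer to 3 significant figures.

6.31 mg/L

C₀ = dose / V = 863 / 73.7 = 11.71 mg/L
C(t) = C₀ e^(−kt) = 11.71 × e^(−0.01500 × 41.2) = 11.71 × e^(−0.6180) = 11.71 × 0.5390 ≈ 6.31 mg/L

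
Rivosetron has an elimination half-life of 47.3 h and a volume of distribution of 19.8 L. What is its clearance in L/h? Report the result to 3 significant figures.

0.290 L/h

k = ln 2 / t½ = ln 2 / 47.3 = 0.01465 h⁻¹
CL = k · V = 0.01465 × 19.8 ≈ 0.290 L/h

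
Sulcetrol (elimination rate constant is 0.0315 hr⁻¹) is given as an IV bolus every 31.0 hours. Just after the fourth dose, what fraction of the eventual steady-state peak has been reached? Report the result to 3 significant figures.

0.980

f_n = 1 − e^(−nkτ) = 1 − e^(−4 × 0.03150 × 31.0) = 1 − e^(−3.906) = 1 − 0.02012 ≈ 0.980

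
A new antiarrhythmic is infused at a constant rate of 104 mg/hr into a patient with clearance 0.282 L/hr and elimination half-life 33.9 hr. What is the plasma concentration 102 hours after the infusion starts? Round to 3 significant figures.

323 mg/L

Css = rate / CL = 104 / 0.282 = 368.8 mg/L
k = ln 2 / 33.9 = 0.02045 hr⁻¹
C(t) = Css (1 − e^(−kt)) = 368.8 × (1 − e^(−2.086)) = 368.8 × 0.8758 ≈ 323 mg/L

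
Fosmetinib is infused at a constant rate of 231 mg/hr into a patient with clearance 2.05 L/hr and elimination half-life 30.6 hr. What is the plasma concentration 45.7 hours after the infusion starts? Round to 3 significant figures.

72.7 µg/mL

Css = rate / CL = 231 / 2.05 = 112.7 µg/mL
k = ln 2 / 30.6 = 0.02265 hr⁻¹
C(t) = Css (1 − e^(−kt)) = 112.7 × (1 − e^(−1.035)) = 112.7 × 0.6448 ≈ 72.7 µg/mL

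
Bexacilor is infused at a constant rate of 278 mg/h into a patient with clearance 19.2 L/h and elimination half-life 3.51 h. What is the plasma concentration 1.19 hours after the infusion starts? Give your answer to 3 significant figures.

Css = rate / CL = 278 / 19.2 = 14.48 µg/mL
k = ln 2 / 3.51 = 0.1975 h⁻¹
C(t) = Css (1 − e^(−kt)) = 14.48 × (1 − e^(−0.2350)) = 14.48 × 0.2094 ≈ 3.03 µg/mL

3.03 µg/mL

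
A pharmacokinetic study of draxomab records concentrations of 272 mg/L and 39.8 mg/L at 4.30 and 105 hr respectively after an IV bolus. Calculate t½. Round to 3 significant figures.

36.3 hours

k = ln(C₁/C₂) / (t₂ − t₁) = ln(272/39.8) / (105 − 4.30)
  = 1.922 / 100.7 = 0.01909 hr⁻¹
t½ = ln 2 / k = ln 2 / 0.01909 ≈ 36.3 hours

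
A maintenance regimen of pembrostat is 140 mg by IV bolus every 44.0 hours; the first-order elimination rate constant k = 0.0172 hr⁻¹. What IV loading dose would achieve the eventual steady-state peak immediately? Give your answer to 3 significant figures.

Accumulation ratio R = 1 / (1 − e^(−kτ)) = 1 / (1 − e^(−0.01720×44.0)) = 1 / (1 − 0.4692) = 1.884
Loading dose = maintenance dose × R = 140 × 1.884 ≈ 264 mg

264 mg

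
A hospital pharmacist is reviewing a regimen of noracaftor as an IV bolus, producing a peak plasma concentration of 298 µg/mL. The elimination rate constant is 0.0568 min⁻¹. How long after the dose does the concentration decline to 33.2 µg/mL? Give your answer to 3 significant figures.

C(t) = C₀ e^(−kt)  ⇒  t = ln(C₀/C) / k
t = ln(298/33.2) / 0.05680 = 2.195 / 0.05680 ≈ 38.6 minutes

38.6 minutes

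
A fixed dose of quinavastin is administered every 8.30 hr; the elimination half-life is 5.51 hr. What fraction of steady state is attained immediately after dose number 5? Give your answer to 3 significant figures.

0.995

k = ln 2 / 5.51 = 0.1258 hr⁻¹
f_n = 1 − e^(−nkτ) = 1 − e^(−5 × 0.1258 × 8.30) = 1 − e^(−5.221) = 1 − 0.005404 ≈ 0.995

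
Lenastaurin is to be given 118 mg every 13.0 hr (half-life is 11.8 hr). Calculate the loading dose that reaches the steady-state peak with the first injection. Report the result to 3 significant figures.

k = ln 2 / 11.8 = 0.05874 hr⁻¹
Accumulation ratio R = 1 / (1 − e^(−kτ)) = 1 / (1 − e^(−0.05874×13.0)) = 1 / (1 − 0.4660) = 1.873
Loading dose = maintenance dose × R = 118 × 1.873 ≈ 221 mg

221 mg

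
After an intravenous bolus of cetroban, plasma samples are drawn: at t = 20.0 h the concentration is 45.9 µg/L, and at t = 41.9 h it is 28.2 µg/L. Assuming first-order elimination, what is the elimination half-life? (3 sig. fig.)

k = ln(C₁/C₂) / (t₂ − t₁) = ln(45.9/28.2) / (41.9 − 20.0)
  = 0.4871 / 21.90 = 0.02224 h⁻¹
t½ = ln 2 / k = ln 2 / 0.02224 ≈ 31.2 hours

31.2 hours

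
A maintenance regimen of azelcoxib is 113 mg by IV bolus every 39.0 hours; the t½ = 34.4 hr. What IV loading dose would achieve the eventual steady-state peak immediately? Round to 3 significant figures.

208 mg

k = ln 2 / 34.4 = 0.02015 hr⁻¹
Accumulation ratio R = 1 / (1 − e^(−kτ)) = 1 / (1 − e^(−0.02015×39.0)) = 1 / (1 − 0.4557) = 1.837
Loading dose = maintenance dose × R = 113 × 1.837 ≈ 208 mg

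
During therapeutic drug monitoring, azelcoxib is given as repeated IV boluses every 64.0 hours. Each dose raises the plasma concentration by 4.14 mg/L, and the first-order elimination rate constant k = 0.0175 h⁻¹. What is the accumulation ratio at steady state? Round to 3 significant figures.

Fraction remaining after one interval: e^(−kτ) = e^(−0.01750 × 64.0) = 0.3263
R = 1 / (1 − 0.3263) = 1 / 0.6737 ≈ 1.48

1.48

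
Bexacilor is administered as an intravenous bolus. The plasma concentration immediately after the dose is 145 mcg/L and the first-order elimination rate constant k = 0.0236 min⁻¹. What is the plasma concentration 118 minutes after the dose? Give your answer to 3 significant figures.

8.95 mcg/L

C(t) = C₀ e^(−kt) = 145 × e^(−0.02360 × 118) = 145 × e^(−2.785) = 145 × 0.06174 ≈ 8.95 mcg/L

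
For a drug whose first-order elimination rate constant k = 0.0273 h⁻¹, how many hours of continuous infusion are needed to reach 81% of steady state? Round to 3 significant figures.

f = 1 − e^(−kt)  ⇒  t = −ln(1 − f) / k
t = −ln(1 − 0.81) / 0.02730 = 1.661 / 0.02730 ≈ 60.8 hours

60.8 hours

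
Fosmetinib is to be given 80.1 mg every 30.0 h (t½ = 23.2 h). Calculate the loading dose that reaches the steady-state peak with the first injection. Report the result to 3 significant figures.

k = ln 2 / 23.2 = 0.02988 h⁻¹
Accumulation ratio R = 1 / (1 − e^(−kτ)) = 1 / (1 − e^(−0.02988×30.0)) = 1 / (1 − 0.4081) = 1.689
Loading dose = maintenance dose × R = 80.1 × 1.689 ≈ 135 mg

135 mg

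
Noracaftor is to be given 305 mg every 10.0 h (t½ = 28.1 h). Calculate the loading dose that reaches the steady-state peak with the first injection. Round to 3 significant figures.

k = ln 2 / 28.1 = 0.02467 h⁻¹
Accumulation ratio R = 1 / (1 − e^(−kτ)) = 1 / (1 − e^(−0.02467×10.0)) = 1 / (1 − 0.7814) = 4.575
Loading dose = maintenance dose × R = 305 × 4.575 ≈ 1400 mg

1400 mg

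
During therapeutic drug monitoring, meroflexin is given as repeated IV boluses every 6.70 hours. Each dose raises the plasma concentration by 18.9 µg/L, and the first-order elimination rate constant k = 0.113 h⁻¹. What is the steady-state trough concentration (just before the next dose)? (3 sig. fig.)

16.7 µg/L

Fraction remaining after one interval: e^(−kτ) = e^(−0.1130 × 6.70) = 0.4690
R = 1 / (1 − 0.4690) = 1.883
Css,max = 18.9 × 1.883 = 35.59 µg/L
Css,min = Css,max × e^(−kτ) = 35.59 × 0.4690 ≈ 16.7 µg/L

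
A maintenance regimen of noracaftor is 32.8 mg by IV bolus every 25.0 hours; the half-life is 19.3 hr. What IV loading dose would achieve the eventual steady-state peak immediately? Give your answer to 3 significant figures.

k = ln 2 / 19.3 = 0.03591 hr⁻¹
Accumulation ratio R = 1 / (1 − e^(−kτ)) = 1 / (1 − e^(−0.03591×25.0)) = 1 / (1 − 0.4074) = 1.688
Loading dose = maintenance dose × R = 32.8 × 1.688 ≈ 55.4 mg

55.4 mg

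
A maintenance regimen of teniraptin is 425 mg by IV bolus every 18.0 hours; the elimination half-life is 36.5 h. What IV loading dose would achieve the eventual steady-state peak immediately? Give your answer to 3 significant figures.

k = ln 2 / 36.5 = 0.01899 h⁻¹
Accumulation ratio R = 1 / (1 − e^(−kτ)) = 1 / (1 − e^(−0.01899×18.0)) = 1 / (1 − 0.7105) = 3.454
Loading dose = maintenance dose × R = 425 × 3.454 ≈ 1470 mg

1470 mg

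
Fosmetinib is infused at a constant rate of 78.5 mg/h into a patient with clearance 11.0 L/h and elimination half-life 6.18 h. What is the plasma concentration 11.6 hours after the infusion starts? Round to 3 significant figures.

Css = rate / CL = 78.5 / 11.0 = 7.136 µg/mL
k = ln 2 / 6.18 = 0.1122 h⁻¹
C(t) = Css (1 − e^(−kt)) = 7.136 × (1 − e^(−1.301)) = 7.136 × 0.7278 ≈ 5.19 µg/mL

5.19 µg/mL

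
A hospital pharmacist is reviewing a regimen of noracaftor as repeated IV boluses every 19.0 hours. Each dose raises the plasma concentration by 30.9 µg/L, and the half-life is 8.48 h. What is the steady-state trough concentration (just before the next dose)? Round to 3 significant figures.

8.29 µg/L

k = ln 2 / 8.48 = 0.08174 h⁻¹
Fraction remaining after one interval: e^(−kτ) = e^(−0.08174 × 19.0) = 0.2116
R = 1 / (1 − 0.2116) = 1.268
Css,max = 30.9 × 1.268 = 39.19 µg/L
Css,min = Css,max × e^(−kτ) = 39.19 × 0.2116 ≈ 8.29 µg/L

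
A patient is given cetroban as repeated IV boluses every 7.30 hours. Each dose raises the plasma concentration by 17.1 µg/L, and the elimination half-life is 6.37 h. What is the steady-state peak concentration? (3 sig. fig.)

k = ln 2 / 6.37 = 0.1088 h⁻¹
Fraction remaining after one interval: e^(−kτ) = e^(−0.1088 × 7.30) = 0.4519
R = 1 / (1 − 0.4519) = 1.824
Css,max = 17.1 × 1.824 ≈ 31.2 µg/L

31.2 µg/L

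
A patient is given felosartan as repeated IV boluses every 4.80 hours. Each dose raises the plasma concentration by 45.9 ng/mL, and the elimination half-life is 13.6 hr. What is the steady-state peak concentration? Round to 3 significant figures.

212 ng/mL

k = ln 2 / 13.6 = 0.05097 hr⁻¹
Fraction remaining after one interval: e^(−kτ) = e^(−0.05097 × 4.80) = 0.7830
R = 1 / (1 − 0.7830) = 4.608
Css,max = 45.9 × 4.608 ≈ 212 ng/mL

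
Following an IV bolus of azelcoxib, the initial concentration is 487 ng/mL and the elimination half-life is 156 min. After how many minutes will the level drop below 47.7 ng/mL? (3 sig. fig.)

k = ln 2 / 156 = 0.004443 min⁻¹
C(t) = C₀ e^(−kt)  ⇒  t = ln(C₀/C) / k
t = ln(487/47.7) / 0.004443 = 2.323 / 0.004443 ≈ 523 minutes

523 minutes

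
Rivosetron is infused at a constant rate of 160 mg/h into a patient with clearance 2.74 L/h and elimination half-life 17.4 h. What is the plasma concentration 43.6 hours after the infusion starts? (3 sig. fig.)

Css = rate / CL = 160 / 2.74 = 58.39 µg/mL
k = ln 2 / 17.4 = 0.03984 h⁻¹
C(t) = Css (1 − e^(−kt)) = 58.39 × (1 − e^(−1.737)) = 58.39 × 0.8239 ≈ 48.1 µg/mL

48.1 µg/mL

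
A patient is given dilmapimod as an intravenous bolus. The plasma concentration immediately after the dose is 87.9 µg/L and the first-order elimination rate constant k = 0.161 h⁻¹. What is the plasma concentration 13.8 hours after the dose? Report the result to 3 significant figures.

9.53 µg/L

C(t) = C₀ e^(−kt) = 87.9 × e^(−0.1610 × 13.8) = 87.9 × e^(−2.222) = 87.9 × 0.1084 ≈ 9.53 µg/L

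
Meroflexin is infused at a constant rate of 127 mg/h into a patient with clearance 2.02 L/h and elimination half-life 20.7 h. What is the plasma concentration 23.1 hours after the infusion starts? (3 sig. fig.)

Css = rate / CL = 127 / 2.02 = 62.87 mg/L
k = ln 2 / 20.7 = 0.03349 h⁻¹
C(t) = Css (1 − e^(−kt)) = 62.87 × (1 − e^(−0.7735)) = 62.87 × 0.5386 ≈ 33.9 mg/L

33.9 mg/L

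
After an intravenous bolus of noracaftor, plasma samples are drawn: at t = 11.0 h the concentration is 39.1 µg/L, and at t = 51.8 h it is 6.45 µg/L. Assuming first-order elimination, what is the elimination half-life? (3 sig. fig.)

k = ln(C₁/C₂) / (t₂ − t₁) = ln(39.1/6.45) / (51.8 − 11.0)
  = 1.802 / 40.80 = 0.04417 h⁻¹
t½ = ln 2 / k = ln 2 / 0.04417 ≈ 15.7 hours

15.7 hours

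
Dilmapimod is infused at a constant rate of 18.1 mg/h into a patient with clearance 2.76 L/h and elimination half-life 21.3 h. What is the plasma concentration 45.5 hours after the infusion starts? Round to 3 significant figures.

Css = rate / CL = 18.1 / 2.76 = 6.558 mg/L
k = ln 2 / 21.3 = 0.03254 h⁻¹
C(t) = Css (1 − e^(−kt)) = 6.558 × (1 − e^(−1.481)) = 6.558 × 0.7725 ≈ 5.07 mg/L

5.07 mg/L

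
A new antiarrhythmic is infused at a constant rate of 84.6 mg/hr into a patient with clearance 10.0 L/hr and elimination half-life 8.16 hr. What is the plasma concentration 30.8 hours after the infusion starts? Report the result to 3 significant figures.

Css = rate / CL = 84.6 / 10.0 = 8.460 mg/L
k = ln 2 / 8.16 = 0.08494 hr⁻¹
C(t) = Css (1 − e^(−kt)) = 8.460 × (1 − e^(−2.616)) = 8.460 × 0.9269 ≈ 7.84 mg/L

7.84 mg/L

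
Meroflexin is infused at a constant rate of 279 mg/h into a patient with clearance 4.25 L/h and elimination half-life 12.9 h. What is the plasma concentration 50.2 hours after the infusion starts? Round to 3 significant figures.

Css = rate / CL = 279 / 4.25 = 65.65 mg/L
k = ln 2 / 12.9 = 0.05373 h⁻¹
C(t) = Css (1 − e^(−kt)) = 65.65 × (1 − e^(−2.697)) = 65.65 × 0.9326 ≈ 61.2 mg/L

61.2 mg/L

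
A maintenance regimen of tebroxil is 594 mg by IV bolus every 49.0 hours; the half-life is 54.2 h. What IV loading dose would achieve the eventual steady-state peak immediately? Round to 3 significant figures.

1280 mg

k = ln 2 / 54.2 = 0.01279 h⁻¹
Accumulation ratio R = 1 / (1 − e^(−kτ)) = 1 / (1 − e^(−0.01279×49.0)) = 1 / (1 − 0.5344) = 2.148
Loading dose = maintenance dose × R = 594 × 2.148 ≈ 1280 mg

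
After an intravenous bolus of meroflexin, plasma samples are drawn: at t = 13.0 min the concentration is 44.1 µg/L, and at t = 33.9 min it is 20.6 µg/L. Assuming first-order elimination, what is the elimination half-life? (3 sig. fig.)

k = ln(C₁/C₂) / (t₂ − t₁) = ln(44.1/20.6) / (33.9 − 13.0)
  = 0.7612 / 20.90 = 0.03642 min⁻¹
t½ = ln 2 / k = ln 2 / 0.03642 ≈ 19.0 minutes

19.0 minutes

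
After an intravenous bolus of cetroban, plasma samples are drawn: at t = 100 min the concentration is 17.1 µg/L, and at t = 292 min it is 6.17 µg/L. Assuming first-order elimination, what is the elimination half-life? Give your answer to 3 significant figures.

k = ln(C₁/C₂) / (t₂ − t₁) = ln(17.1/6.17) / (292 − 100)
  = 1.019 / 192.0 = 0.005309 min⁻¹
t½ = ln 2 / k = ln 2 / 0.005309 ≈ 131 minutes

131 minutes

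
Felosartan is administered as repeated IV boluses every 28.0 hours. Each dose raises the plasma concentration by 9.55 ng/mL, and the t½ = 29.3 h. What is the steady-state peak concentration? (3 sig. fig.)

k = ln 2 / 29.3 = 0.02366 h⁻¹
Fraction remaining after one interval: e^(−kτ) = e^(−0.02366 × 28.0) = 0.5156
R = 1 / (1 − 0.5156) = 2.064
Css,max = 9.55 × 2.064 ≈ 19.7 ng/mL

19.7 ng/mL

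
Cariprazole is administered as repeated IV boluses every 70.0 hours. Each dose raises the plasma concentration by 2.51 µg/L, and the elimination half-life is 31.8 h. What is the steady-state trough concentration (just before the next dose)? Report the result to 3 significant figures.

0.697 µg/L

k = ln 2 / 31.8 = 0.02180 h⁻¹
Fraction remaining after one interval: e^(−kτ) = e^(−0.02180 × 70.0) = 0.2174
R = 1 / (1 − 0.2174) = 1.278
Css,max = 2.51 × 1.278 = 3.207 µg/L
Css,min = Css,max × e^(−kτ) = 3.207 × 0.2174 ≈ 0.697 µg/L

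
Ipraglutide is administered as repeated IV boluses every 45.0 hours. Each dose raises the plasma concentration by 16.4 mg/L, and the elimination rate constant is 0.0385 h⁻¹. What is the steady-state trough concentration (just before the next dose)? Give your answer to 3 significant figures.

3.52 mg/L

Fraction remaining after one interval: e^(−kτ) = e^(−0.03850 × 45.0) = 0.1768
R = 1 / (1 − 0.1768) = 1.215
Css,max = 16.4 × 1.215 = 19.92 mg/L
Css,min = Css,max × e^(−kτ) = 19.92 × 0.1768 ≈ 3.52 mg/L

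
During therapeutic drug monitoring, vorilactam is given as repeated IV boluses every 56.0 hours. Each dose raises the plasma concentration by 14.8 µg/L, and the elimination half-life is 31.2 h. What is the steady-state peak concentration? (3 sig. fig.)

20.8 µg/L

k = ln 2 / 31.2 = 0.02222 h⁻¹
Fraction remaining after one interval: e^(−kτ) = e^(−0.02222 × 56.0) = 0.2882
R = 1 / (1 − 0.2882) = 1.405
Css,max = 14.8 × 1.405 ≈ 20.8 µg/L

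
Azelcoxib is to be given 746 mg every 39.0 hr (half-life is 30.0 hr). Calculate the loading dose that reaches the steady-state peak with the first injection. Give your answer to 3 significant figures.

k = ln 2 / 30.0 = 0.02310 hr⁻¹
Accumulation ratio R = 1 / (1 − e^(−kτ)) = 1 / (1 − e^(−0.02310×39.0)) = 1 / (1 − 0.4061) = 1.684
Loading dose = maintenance dose × R = 746 × 1.684 ≈ 1260 mg

1260 mg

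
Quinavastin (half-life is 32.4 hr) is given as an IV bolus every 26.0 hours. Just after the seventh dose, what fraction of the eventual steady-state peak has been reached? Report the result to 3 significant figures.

0.980

k = ln 2 / 32.4 = 0.02139 hr⁻¹
f_n = 1 − e^(−nkτ) = 1 − e^(−7 × 0.02139 × 26.0) = 1 − e^(−3.894) = 1 − 0.02037 ≈ 0.980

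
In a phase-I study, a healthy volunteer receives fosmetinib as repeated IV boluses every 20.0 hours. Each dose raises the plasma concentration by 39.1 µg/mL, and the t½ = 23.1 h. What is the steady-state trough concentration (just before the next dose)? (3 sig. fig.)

47.5 µg/mL

k = ln 2 / 23.1 = 0.03001 h⁻¹
Fraction remaining after one interval: e^(−kτ) = e^(−0.03001 × 20.0) = 0.5487
R = 1 / (1 − 0.5487) = 2.216
Css,max = 39.1 × 2.216 = 86.65 µg/mL
Css,min = Css,max × e^(−kτ) = 86.65 × 0.5487 ≈ 47.5 µg/mL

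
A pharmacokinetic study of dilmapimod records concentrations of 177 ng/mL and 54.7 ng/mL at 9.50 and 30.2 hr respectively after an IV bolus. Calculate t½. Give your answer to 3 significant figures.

k = ln(C₁/C₂) / (t₂ − t₁) = ln(177/54.7) / (30.2 − 9.50)
  = 1.174 / 20.70 = 0.05673 hr⁻¹
t½ = ln 2 / k = ln 2 / 0.05673 ≈ 12.2 hours

12.2 hours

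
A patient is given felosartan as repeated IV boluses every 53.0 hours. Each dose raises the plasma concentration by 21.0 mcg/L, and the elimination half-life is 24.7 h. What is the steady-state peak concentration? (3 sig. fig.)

k = ln 2 / 24.7 = 0.02806 h⁻¹
Fraction remaining after one interval: e^(−kτ) = e^(−0.02806 × 53.0) = 0.2260
R = 1 / (1 − 0.2260) = 1.292
Css,max = 21.0 × 1.292 ≈ 27.1 mcg/L

27.1 mcg/L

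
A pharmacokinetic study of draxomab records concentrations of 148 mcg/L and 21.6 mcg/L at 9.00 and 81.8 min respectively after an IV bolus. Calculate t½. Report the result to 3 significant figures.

26.2 minutes

k = ln(C₁/C₂) / (t₂ − t₁) = ln(148/21.6) / (81.8 − 9.00)
  = 1.925 / 72.80 = 0.02644 min⁻¹
t½ = ln 2 / k = ln 2 / 0.02644 ≈ 26.2 minutes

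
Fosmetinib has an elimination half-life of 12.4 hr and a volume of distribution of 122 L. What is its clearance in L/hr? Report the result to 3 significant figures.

6.82 L/hr

k = ln 2 / t½ = ln 2 / 12.4 = 0.05590 hr⁻¹
CL = k · V = 0.05590 × 122 ≈ 6.82 L/hr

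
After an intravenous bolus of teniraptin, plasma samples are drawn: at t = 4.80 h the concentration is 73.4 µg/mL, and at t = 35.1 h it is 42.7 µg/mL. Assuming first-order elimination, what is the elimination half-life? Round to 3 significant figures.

38.8 hours

k = ln(C₁/C₂) / (t₂ − t₁) = ln(73.4/42.7) / (35.1 − 4.80)
  = 0.5417 / 30.30 = 0.01788 h⁻¹
t½ = ln 2 / k = ln 2 / 0.01788 ≈ 38.8 hours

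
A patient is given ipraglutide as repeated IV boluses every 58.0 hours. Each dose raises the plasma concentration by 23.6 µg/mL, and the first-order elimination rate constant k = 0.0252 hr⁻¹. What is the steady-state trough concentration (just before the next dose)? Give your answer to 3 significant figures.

7.12 µg/mL

Fraction remaining after one interval: e^(−kτ) = e^(−0.02520 × 58.0) = 0.2319
R = 1 / (1 − 0.2319) = 1.302
Css,max = 23.6 × 1.302 = 30.72 µg/mL
Css,min = Css,max × e^(−kτ) = 30.72 × 0.2319 ≈ 7.12 µg/mL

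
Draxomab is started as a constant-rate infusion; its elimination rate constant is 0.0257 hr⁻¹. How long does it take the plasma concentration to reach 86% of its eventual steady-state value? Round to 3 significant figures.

f = 1 − e^(−kt)  ⇒  t = −ln(1 − f) / k
t = −ln(1 − 0.86) / 0.02570 = 1.966 / 0.02570 ≈ 76.5 hours

76.5 hours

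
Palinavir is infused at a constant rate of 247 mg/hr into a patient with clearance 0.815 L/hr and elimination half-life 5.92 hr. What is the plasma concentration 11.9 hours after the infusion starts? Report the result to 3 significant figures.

228 mg/L

Css = rate / CL = 247 / 0.815 = 303.1 mg/L
k = ln 2 / 5.92 = 0.1171 hr⁻¹
C(t) = Css (1 − e^(−kt)) = 303.1 × (1 − e^(−1.393)) = 303.1 × 0.7518 ≈ 228 mg/L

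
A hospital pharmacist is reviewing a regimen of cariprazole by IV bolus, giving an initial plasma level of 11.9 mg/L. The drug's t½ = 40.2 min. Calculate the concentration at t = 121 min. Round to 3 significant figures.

1.48 mg/L

k = ln 2 / 40.2 = 0.01724 min⁻¹
121 min is 3.010 half-lives, so C = 11.9 × (1/2)^3.010 = 11.9 × 0.1241 ≈ 1.48 mg/L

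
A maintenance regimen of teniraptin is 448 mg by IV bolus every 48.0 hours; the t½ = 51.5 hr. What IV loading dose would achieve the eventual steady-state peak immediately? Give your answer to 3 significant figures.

941 mg

k = ln 2 / 51.5 = 0.01346 hr⁻¹
Accumulation ratio R = 1 / (1 − e^(−kτ)) = 1 / (1 − e^(−0.01346×48.0)) = 1 / (1 − 0.5241) = 2.101
Loading dose = maintenance dose × R = 448 × 2.101 ≈ 941 mg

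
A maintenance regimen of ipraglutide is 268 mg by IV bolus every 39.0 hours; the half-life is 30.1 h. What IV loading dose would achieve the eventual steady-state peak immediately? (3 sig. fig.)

452 mg

k = ln 2 / 30.1 = 0.02303 h⁻¹
Accumulation ratio R = 1 / (1 − e^(−kτ)) = 1 / (1 − e^(−0.02303×39.0)) = 1 / (1 − 0.4073) = 1.687
Loading dose = maintenance dose × R = 268 × 1.687 ≈ 452 mg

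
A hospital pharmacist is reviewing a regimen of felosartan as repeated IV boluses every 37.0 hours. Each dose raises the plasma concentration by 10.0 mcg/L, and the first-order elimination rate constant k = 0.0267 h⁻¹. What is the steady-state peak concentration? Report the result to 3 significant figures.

15.9 mcg/L

Fraction remaining after one interval: e^(−kτ) = e^(−0.02670 × 37.0) = 0.3724
R = 1 / (1 − 0.3724) = 1.593
Css,max = 10.0 × 1.593 ≈ 15.9 mcg/L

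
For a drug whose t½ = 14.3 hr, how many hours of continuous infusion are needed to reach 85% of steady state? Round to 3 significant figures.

39.1 hours

k = ln 2 / 14.3 = 0.04847 hr⁻¹
f = 1 − e^(−kt)  ⇒  t = −ln(1 − f) / k
t = −ln(1 − 0.85) / 0.04847 = 1.897 / 0.04847 ≈ 39.1 hours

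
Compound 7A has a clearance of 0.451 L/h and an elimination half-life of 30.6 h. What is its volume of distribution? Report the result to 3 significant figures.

19.9 L

k = ln 2 / t½ = ln 2 / 30.6 = 0.02265 h⁻¹
V = CL / k = 0.451 / 0.02265 ≈ 19.9 L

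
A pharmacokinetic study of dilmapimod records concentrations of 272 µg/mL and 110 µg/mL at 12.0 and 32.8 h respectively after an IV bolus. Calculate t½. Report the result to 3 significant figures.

15.9 hours

k = ln(C₁/C₂) / (t₂ − t₁) = ln(272/110) / (32.8 − 12.0)
  = 0.9053 / 20.80 = 0.04353 h⁻¹
t½ = ln 2 / k = ln 2 / 0.04353 ≈ 15.9 hours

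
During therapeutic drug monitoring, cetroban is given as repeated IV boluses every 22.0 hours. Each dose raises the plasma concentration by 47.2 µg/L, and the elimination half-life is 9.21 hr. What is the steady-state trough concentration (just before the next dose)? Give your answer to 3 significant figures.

11.1 µg/L

k = ln 2 / 9.21 = 0.07526 hr⁻¹
Fraction remaining after one interval: e^(−kτ) = e^(−0.07526 × 22.0) = 0.1910
R = 1 / (1 − 0.1910) = 1.236
Css,max = 47.2 × 1.236 = 58.34 µg/L
Css,min = Css,max × e^(−kτ) = 58.34 × 0.1910 ≈ 11.1 µg/L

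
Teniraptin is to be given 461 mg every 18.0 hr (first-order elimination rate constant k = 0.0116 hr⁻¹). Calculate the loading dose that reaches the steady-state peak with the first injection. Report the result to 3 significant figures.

2450 mg

Accumulation ratio R = 1 / (1 − e^(−kτ)) = 1 / (1 − e^(−0.01160×18.0)) = 1 / (1 − 0.8116) = 5.307
Loading dose = maintenance dose × R = 461 × 5.307 ≈ 2450 mg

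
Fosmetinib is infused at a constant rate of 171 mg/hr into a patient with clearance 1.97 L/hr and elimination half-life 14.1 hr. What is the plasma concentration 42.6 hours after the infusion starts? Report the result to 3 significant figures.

76.1 mg/L

Css = rate / CL = 171 / 1.97 = 86.80 mg/L
k = ln 2 / 14.1 = 0.04916 hr⁻¹
C(t) = Css (1 − e^(−kt)) = 86.80 × (1 − e^(−2.094)) = 86.80 × 0.8768 ≈ 76.1 mg/L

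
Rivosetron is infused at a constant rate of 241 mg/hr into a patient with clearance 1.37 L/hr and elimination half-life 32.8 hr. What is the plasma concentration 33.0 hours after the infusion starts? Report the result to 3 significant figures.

Css = rate / CL = 241 / 1.37 = 175.9 mg/L
k = ln 2 / 32.8 = 0.02113 hr⁻¹
C(t) = Css (1 − e^(−kt)) = 175.9 × (1 − e^(−0.6974)) = 175.9 × 0.5021 ≈ 88.3 mg/L

88.3 mg/L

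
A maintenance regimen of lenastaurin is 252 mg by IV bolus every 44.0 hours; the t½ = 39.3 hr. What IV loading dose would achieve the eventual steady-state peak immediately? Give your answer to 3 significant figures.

467 mg

k = ln 2 / 39.3 = 0.01764 hr⁻¹
Accumulation ratio R = 1 / (1 − e^(−kτ)) = 1 / (1 − e^(−0.01764×44.0)) = 1 / (1 − 0.4602) = 1.853
Loading dose = maintenance dose × R = 252 × 1.853 ≈ 467 mg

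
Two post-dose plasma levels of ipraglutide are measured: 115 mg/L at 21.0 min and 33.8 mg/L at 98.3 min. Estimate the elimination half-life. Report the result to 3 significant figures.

43.8 minutes

k = ln(C₁/C₂) / (t₂ − t₁) = ln(115/33.8) / (98.3 − 21.0)
  = 1.224 / 77.30 = 0.01584 min⁻¹
t½ = ln 2 / k = ln 2 / 0.01584 ≈ 43.8 minutes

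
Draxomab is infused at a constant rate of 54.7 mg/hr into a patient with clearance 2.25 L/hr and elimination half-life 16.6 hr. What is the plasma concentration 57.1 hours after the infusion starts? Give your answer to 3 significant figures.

Css = rate / CL = 54.7 / 2.25 = 24.31 µg/mL
k = ln 2 / 16.6 = 0.04176 hr⁻¹
C(t) = Css (1 − e^(−kt)) = 24.31 × (1 − e^(−2.384)) = 24.31 × 0.9078 ≈ 22.1 µg/mL

22.1 µg/mL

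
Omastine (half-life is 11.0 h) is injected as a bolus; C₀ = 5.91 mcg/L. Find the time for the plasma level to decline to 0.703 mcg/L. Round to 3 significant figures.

33.8 hours

k = ln 2 / 11.0 = 0.06301 h⁻¹
C(t) = C₀ e^(−kt)  ⇒  t = ln(C₀/C) / k
t = ln(5.91/0.703) / 0.06301 = 2.129 / 0.06301 ≈ 33.8 hours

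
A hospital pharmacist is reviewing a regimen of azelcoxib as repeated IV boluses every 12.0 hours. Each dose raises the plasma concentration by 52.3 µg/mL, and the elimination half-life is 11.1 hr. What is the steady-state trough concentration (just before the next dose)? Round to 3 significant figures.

46.9 µg/mL

k = ln 2 / 11.1 = 0.06245 hr⁻¹
Fraction remaining after one interval: e^(−kτ) = e^(−0.06245 × 12.0) = 0.4727
R = 1 / (1 − 0.4727) = 1.896
Css,max = 52.3 × 1.896 = 99.18 µg/mL
Css,min = Css,max × e^(−kτ) = 99.18 × 0.4727 ≈ 46.9 µg/mL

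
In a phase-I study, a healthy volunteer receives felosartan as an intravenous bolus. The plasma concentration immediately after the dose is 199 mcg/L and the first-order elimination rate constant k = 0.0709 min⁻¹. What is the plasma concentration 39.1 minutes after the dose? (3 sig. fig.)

12.4 mcg/L

C(t) = C₀ e^(−kt) = 199 × e^(−0.07090 × 39.1) = 199 × e^(−2.772) = 199 × 0.06252 ≈ 12.4 mcg/L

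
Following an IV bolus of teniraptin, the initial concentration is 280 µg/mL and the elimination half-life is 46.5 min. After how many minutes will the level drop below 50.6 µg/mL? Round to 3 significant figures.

k = ln 2 / 46.5 = 0.01491 min⁻¹
C(t) = C₀ e^(−kt)  ⇒  t = ln(C₀/C) / k
t = ln(280/50.6) / 0.01491 = 1.711 / 0.01491 ≈ 115 minutes

115 minutes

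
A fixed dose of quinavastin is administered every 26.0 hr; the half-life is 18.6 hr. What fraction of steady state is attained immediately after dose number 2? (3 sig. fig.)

k = ln 2 / 18.6 = 0.03727 hr⁻¹
f_n = 1 − e^(−nkτ) = 1 − e^(−2 × 0.03727 × 26.0) = 1 − e^(−1.938) = 1 − 0.1440 ≈ 0.856

0.856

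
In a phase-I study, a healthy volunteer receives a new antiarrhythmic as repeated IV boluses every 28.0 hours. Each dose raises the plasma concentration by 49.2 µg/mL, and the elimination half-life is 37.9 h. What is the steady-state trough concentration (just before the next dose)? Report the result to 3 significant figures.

73.6 µg/mL

k = ln 2 / 37.9 = 0.01829 h⁻¹
Fraction remaining after one interval: e^(−kτ) = e^(−0.01829 × 28.0) = 0.5992
R = 1 / (1 − 0.5992) = 2.495
Css,max = 49.2 × 2.495 = 122.8 µg/mL
Css,min = Css,max × e^(−kτ) = 122.8 × 0.5992 ≈ 73.6 µg/mL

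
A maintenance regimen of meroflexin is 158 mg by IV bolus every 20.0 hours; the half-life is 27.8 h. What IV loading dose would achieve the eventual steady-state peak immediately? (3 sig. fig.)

402 mg

k = ln 2 / 27.8 = 0.02493 h⁻¹
Accumulation ratio R = 1 / (1 − e^(−kτ)) = 1 / (1 − e^(−0.02493×20.0)) = 1 / (1 − 0.6073) = 2.547
Loading dose = maintenance dose × R = 158 × 2.547 ≈ 402 mg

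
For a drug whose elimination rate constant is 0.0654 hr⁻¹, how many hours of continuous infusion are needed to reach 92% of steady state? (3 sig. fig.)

38.6 hours

f = 1 − e^(−kt)  ⇒  t = −ln(1 − f) / k
t = −ln(1 − 0.92) / 0.06540 = 2.526 / 0.06540 ≈ 38.6 hours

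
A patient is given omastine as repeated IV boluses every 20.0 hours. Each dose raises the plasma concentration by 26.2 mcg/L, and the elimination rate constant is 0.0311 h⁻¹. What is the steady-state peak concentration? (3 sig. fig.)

56.6 mcg/L

Fraction remaining after one interval: e^(−kτ) = e^(−0.03110 × 20.0) = 0.5369
R = 1 / (1 − 0.5369) = 2.159
Css,max = 26.2 × 2.159 ≈ 56.6 mcg/L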